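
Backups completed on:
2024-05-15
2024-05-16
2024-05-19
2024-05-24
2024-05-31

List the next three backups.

2024-06-09, 2024-06-20, 2024-07-03

Gaps: 1, 3, 5, 7 days — each gap is 2 larger than the previous one.
Next gap: 9 days. 2024-05-31 + 9 days = 2024-06-09.
Next gap: 11 days. 2024-06-09 + 11 days = 2024-06-20.
Next gap: 13 days. 2024-06-20 + 13 days = 2024-07-03.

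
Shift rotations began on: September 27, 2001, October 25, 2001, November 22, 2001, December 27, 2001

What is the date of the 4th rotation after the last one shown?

April 25, 2002

Gaps: 28, 28, 35 days — a mix of 28 and 35. Every date is a Thursday.
Each is the 4th Thursday of its month.
January 2002 — 4th Thursday is January 24, 2002.
4th Thursday of February 2002: February 28, 2002.
4th Thursday of March 2002: March 28, 2002.
4th Thursday of April 2002: April 25, 2002.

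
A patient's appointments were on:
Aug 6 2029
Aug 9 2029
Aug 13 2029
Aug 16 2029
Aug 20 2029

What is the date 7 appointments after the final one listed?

Gaps: 3, 4, 3, 4 days — not constant, but cyclic with period 2.
The events fall on every Monday and Thursday.
Next Thursday: Aug 23 2029.
The following Monday is Aug 27 2029.
The following Thursday is Aug 30 2029.
The following Monday is Sep 3 2029.
Next Thursday: Sep 6 2029.
The following Monday is Sep 10 2029.
Next Thursday: Sep 13 2029.

Sep 13 2029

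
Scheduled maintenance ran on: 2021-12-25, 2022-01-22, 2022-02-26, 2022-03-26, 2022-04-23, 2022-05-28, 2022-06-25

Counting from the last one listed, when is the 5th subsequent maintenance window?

These are Saturdays at 28- or 35-day spacing (28, 35, 28, 28, 35, 28).
The pattern: 4th Saturday of the month.
July 2022 — 4th Saturday is 2022-07-23.
4th Saturday of August 2022: 2022-08-27.
September 2022 — 4th Saturday is 2022-09-24.
October 2022 — 4th Saturday is 2022-10-22.
November 2022 — 4th Saturday is 2022-11-26.

2022-11-26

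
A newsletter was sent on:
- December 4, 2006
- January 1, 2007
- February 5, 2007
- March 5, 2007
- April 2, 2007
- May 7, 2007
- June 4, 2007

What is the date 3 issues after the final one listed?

September 3, 2007

These are Mondays at 28- or 35-day spacing (28, 35, 28, 28, 35, 28).
The pattern: 1st Monday of the month.
1st Monday of July 2007: July 2, 2007.
August 2007 — 1st Monday is August 6, 2007.
1st Monday of September 2007: September 3, 2007.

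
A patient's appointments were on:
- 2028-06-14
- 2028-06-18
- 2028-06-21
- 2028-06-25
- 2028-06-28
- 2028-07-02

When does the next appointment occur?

The gap pattern 4, 3, 4, 3, 4 repeats every 2 events.
These are the Wednesdays and Sundays of each week.
The following Wednesday is 2028-07-05.

2028-07-05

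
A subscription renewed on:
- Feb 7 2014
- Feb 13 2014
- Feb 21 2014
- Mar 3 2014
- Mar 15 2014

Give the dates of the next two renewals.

Mar 29 2014, Apr 14 2014

Gaps: 6, 8, 10, 12 days — each gap is 2 larger than the previous one.
Next gap: 14 days. Mar 15 2014 + 14 days = Mar 29 2014.
Next gap: 16 days. Mar 29 2014 + 16 days = Apr 14 2014.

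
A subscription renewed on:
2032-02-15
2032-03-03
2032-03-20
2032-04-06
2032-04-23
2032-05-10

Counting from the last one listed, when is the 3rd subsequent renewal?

Every event comes 17 days after the last (17, 17, 17, 17, 17).
2032-05-10 + 17 days = 2032-05-27.
2032-05-27 + 17 days = 2032-06-13.
2032-06-13 + 17 days = 2032-06-30.

2032-06-30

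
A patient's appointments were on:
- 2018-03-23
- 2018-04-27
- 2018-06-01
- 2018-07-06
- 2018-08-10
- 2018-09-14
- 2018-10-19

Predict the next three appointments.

Every event comes 35 days after the last (35, 35, 35, 35, 35, 35).
2018-10-19 + 35 days = 2018-11-23.
2018-11-23 + 35 days = 2018-12-28.
2018-12-28 + 35 days = 2019-02-01.

2018-11-23, 2018-12-28, 2019-02-01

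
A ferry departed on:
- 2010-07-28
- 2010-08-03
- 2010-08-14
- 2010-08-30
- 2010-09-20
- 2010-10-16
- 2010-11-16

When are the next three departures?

The spacing grows by 5 each time: 6, 11, 16, 21, 26, 31 days.
Next gap: 36 days. 2010-11-16 + 36 days = 2010-12-22.
Next gap: 41 days. 2010-12-22 + 41 days = 2011-02-01.
Next gap: 46 days. 2011-02-01 + 46 days = 2011-03-19.

2010-12-22, 2011-02-01, 2011-03-19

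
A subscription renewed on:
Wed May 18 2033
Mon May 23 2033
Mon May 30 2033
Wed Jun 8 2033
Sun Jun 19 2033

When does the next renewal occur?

Sat Jul 2 2033

Gaps: 5, 7, 9, 11 days — each gap is 2 larger than the previous one.
Next gap: 13 days. Sun Jun 19 2033 + 13 days = Sat Jul 2 2033.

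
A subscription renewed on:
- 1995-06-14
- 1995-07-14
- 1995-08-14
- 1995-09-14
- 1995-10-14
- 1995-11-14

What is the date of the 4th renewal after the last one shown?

Each date is the 14th; the gaps (30, 31, 31, 30, 31) track the month lengths.
The rule is the 14th of each month.
Next: December 1995 → 1995-12-14.
January 1996: 1996-01-14.
Next: February 1996 → 1996-02-14.
Next: March 1996 → 1996-03-14.

1996-03-14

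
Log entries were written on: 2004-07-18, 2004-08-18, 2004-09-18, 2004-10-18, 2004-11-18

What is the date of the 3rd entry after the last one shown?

Each date is the 18th; the gaps (31, 31, 30, 31) track the month lengths.
The rule is the 18th of each month.
Next: December 2004 → 2004-12-18.
January 2005: 2005-01-18.
February 2005: 2005-02-18.

2005-02-18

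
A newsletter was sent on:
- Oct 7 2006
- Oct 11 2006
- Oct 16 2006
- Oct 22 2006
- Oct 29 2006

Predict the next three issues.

Nov 6 2006, Nov 15 2006, Nov 25 2006

Intervals are 4, 5, 6, 7 days — an arithmetic progression with common difference 1.
Next gap: 8 days. Oct 29 2006 + 8 days = Nov 6 2006.
Next gap: 9 days. Nov 6 2006 + 9 days = Nov 15 2006.
Next gap: 10 days. Nov 15 2006 + 10 days = Nov 25 2006.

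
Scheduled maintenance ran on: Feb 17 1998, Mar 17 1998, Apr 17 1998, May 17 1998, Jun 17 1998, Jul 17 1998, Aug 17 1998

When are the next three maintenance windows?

Sep 17 1998, Oct 17 1998, Nov 17 1998

The day-of-month is always 17 (28, 31, 30, 31, 30, 31 days between events).
So this recurs on the 17th of each month.
Next: September 1998 → Sep 17 1998.
October 1998: Oct 17 1998.
Next: November 1998 → Nov 17 1998.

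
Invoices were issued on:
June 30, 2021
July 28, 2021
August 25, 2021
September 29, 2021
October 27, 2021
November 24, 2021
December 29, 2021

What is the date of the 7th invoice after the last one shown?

Every date is a Wednesday; gaps 28, 28, 35, 28, 28, 35 days.
Each is the last Wednesday of its month (at least one falls on the 29th or later, ruling out '4th Wednesday').
January 2022 ends with Wednesday January 26, 2022.
Last Wednesday of February 2022: February 23, 2022.
March 2022 ends with Wednesday March 30, 2022.
April 2022 ends with Wednesday April 27, 2022.
Last Wednesday of May 2022: May 25, 2022.
June 2022 ends with Wednesday June 29, 2022.
July 2022 ends with Wednesday July 27, 2022.

July 27, 2022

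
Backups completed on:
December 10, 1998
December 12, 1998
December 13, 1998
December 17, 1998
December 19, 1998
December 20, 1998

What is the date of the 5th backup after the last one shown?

Every event lands on a Thursday or Saturday or Sunday (gaps cycle 2, 1, 4, 2, 1).
So the schedule is: every Thursday, Saturday and Sunday.
Next Thursday: December 24, 1998.
The following Saturday is December 26, 1998.
The following Sunday is December 27, 1998.
Next Thursday: December 31, 1998.
The following Saturday is January 2, 1999.

January 2, 1999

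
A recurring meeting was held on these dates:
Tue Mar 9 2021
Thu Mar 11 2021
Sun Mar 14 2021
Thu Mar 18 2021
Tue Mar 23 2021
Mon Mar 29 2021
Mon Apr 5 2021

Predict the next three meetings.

Tue Apr 13 2021, Thu Apr 22 2021, Sun May 2 2021

Intervals are 2, 3, 4, 5, 6, 7 days — an arithmetic progression with common difference 1.
Next gap: 8 days. Mon Apr 5 2021 + 8 days = Tue Apr 13 2021.
Next gap: 9 days. Tue Apr 13 2021 + 9 days = Thu Apr 22 2021.
Next gap: 10 days. Thu Apr 22 2021 + 10 days = Sun May 2 2021.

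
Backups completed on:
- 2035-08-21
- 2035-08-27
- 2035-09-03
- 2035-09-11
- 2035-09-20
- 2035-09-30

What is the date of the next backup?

Gaps: 6, 7, 8, 9, 10 days — each gap is 1 larger than the previous one.
Next gap: 11 days. 2035-09-30 + 11 days = 2035-10-11.

2035-10-11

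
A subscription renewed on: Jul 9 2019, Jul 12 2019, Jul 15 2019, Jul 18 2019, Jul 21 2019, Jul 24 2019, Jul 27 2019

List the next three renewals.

Jul 30 2019, Aug 2 2019, Aug 5 2019

Every event comes 3 days after the last (3, 3, 3, 3, 3, 3).
Jul 27 2019 + 3 days = Jul 30 2019.
Jul 30 2019 + 3 days = Aug 2 2019.
Aug 2 2019 + 3 days = Aug 5 2019.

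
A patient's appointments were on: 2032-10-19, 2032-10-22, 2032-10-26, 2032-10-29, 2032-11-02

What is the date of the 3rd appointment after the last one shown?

2032-11-12

The gap pattern 3, 4, 3, 4 repeats every 2 events.
These are the Tuesdays and Fridays of each week.
Next Friday: 2032-11-05.
The following Tuesday is 2032-11-09.
Next Friday: 2032-11-12.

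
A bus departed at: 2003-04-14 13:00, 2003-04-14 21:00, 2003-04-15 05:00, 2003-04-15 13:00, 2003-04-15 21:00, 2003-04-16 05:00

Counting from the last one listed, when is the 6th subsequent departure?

Gaps: 8, 8, 8, 8, 8 hours — each event is 8 hours after the previous one.
2003-04-16 05:00 + 8 h = 2003-04-16 13:00.
2003-04-16 13:00 + 8 h = 2003-04-16 21:00.
2003-04-16 21:00 + 8 h = 2003-04-17 05:00.
2003-04-17 05:00 + 8 h = 2003-04-17 13:00.
2003-04-17 13:00 + 8 h = 2003-04-17 21:00.
2003-04-17 21:00 + 8 h = 2003-04-18 05:00.

2003-04-18 05:00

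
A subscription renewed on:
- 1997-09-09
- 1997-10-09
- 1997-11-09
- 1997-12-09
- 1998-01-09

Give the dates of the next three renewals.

1998-02-09, 1998-03-09, 1998-04-09

The day-of-month is always 9 (30, 31, 30, 31 days between events).
So this recurs on the 9th of each month.
Next: February 1998 → 1998-02-09.
March 1998: 1998-03-09.
Next: April 1998 → 1998-04-09.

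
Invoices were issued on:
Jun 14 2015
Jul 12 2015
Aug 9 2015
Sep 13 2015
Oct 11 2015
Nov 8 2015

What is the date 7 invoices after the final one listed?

Gaps: 28, 28, 35, 28, 28 days — a mix of 28 and 35. Every date is a Sunday.
Each is the 2nd Sunday of its month.
2nd Sunday of December 2015: Dec 13 2015.
January 2016 — 2nd Sunday is Jan 10 2016.
2nd Sunday of February 2016: Feb 14 2016.
2nd Sunday of March 2016: Mar 13 2016.
April 2016 — 2nd Sunday is Apr 10 2016.
2nd Sunday of May 2016: May 8 2016.
June 2016 — 2nd Sunday is Jun 12 2016.

Jun 12 2016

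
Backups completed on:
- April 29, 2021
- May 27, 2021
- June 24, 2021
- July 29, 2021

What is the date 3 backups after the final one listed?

Every date is a Thursday; gaps 28, 28, 35 days.
Each is the last Thursday of its month (at least one falls on the 29th or later, ruling out '4th Thursday').
August 2021 ends with Thursday August 26, 2021.
September 2021 ends with Thursday September 30, 2021.
Last Thursday of October 2021: October 28, 2021.

October 28, 2021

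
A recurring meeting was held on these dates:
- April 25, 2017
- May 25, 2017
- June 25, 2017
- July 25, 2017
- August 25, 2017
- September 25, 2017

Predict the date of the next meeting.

October 25, 2017

Gaps: 30, 31, 30, 31, 31 days — not constant. Every event is on the 25th of the month.
Pattern: the 25th of each month.
October 2017: October 25, 2017.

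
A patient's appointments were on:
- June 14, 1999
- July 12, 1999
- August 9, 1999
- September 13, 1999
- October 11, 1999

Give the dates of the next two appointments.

November 8, 1999; December 13, 1999

These are Mondays at 28- or 35-day spacing (28, 28, 35, 28).
The pattern: 2nd Monday of the month.
November 1999 — 2nd Monday is November 8, 1999.
December 1999 — 2nd Monday is December 13, 1999.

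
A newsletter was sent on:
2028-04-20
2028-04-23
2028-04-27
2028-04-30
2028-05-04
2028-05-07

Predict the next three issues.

Every event lands on a Thursday or Sunday (gaps cycle 3, 4, 3, 4, 3).
So the schedule is: every Thursday and Sunday.
Next Thursday: 2028-05-11.
The following Sunday is 2028-05-14.
Next Thursday: 2028-05-18.

2028-05-11, 2028-05-14, 2028-05-18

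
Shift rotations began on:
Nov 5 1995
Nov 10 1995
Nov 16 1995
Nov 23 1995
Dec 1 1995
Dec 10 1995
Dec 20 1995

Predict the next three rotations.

Dec 31 1995, Jan 12 1996, Jan 25 1996

The spacing grows by 1 each time: 5, 6, 7, 8, 9, 10 days.
Next gap: 11 days. Dec 20 1995 + 11 days = Dec 31 1995.
Next gap: 12 days. Dec 31 1995 + 12 days = Jan 12 1996.
Next gap: 13 days. Jan 12 1996 + 13 days = Jan 25 1996.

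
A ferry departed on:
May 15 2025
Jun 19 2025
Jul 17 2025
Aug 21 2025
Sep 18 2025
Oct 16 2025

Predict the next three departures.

Nov 20 2025, Dec 18 2025, Jan 15 2026

All dates are Thursdays, 35, 28, 35, 28, 28 days apart.
Specifically, the 3rd Thursday of each month.
3rd Thursday of November 2025: Nov 20 2025.
December 2025 — 3rd Thursday is Dec 18 2025.
3rd Thursday of January 2026: Jan 15 2026.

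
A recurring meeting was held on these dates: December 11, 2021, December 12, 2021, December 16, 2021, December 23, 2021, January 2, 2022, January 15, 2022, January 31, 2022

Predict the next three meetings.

The spacing grows by 3 each time: 1, 4, 7, 10, 13, 16 days.
Next gap: 19 days. January 31, 2022 + 19 days = February 19, 2022.
Next gap: 22 days. February 19, 2022 + 22 days = March 13, 2022.
Next gap: 25 days. March 13, 2022 + 25 days = April 7, 2022.

February 19, 2022; March 13, 2022; April 7, 2022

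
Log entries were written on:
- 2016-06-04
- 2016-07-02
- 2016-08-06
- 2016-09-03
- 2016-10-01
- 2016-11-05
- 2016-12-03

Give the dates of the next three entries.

Gaps: 28, 35, 28, 28, 35, 28 days — a mix of 28 and 35. Every date is a Saturday.
Each is the 1st Saturday of its month.
January 2017 — 1st Saturday is 2017-01-07.
February 2017 — 1st Saturday is 2017-02-04.
1st Saturday of March 2017: 2017-03-04.

2017-01-07, 2017-02-04, 2017-03-04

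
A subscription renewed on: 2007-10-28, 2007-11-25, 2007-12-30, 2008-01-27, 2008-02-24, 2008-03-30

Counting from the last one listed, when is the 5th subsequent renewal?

All Sundays; the gaps (28, 35, 28, 28, 35) vary with month length.
This is the last Sunday of each month.
Last Sunday of April 2008: 2008-04-27.
Last Sunday of May 2008: 2008-05-25.
June 2008 ends with Sunday 2008-06-29.
Last Sunday of July 2008: 2008-07-27.
Last Sunday of August 2008: 2008-08-31.

2008-08-31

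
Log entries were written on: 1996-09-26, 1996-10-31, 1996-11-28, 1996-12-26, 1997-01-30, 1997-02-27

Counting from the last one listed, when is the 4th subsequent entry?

These are Thursdays with 35, 28, 28, 35, 28-day gaps.
Each is the final Thursday of its month — 1996-10-31 is past the 28th, so '4th Thursday' doesn't fit.
March 1997 ends with Thursday 1997-03-27.
Last Thursday of April 1997: 1997-04-24.
May 1997 ends with Thursday 1997-05-29.
Last Thursday of June 1997: 1997-06-26.

1997-06-26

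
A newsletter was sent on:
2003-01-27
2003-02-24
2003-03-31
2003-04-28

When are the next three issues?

Every date is a Monday; gaps 28, 35, 28 days.
Each is the last Monday of its month (at least one falls on the 29th or later, ruling out '4th Monday').
May 2003 ends with Monday 2003-05-26.
June 2003 ends with Monday 2003-06-30.
Last Monday of July 2003: 2003-07-28.

2003-05-26, 2003-06-30, 2003-07-28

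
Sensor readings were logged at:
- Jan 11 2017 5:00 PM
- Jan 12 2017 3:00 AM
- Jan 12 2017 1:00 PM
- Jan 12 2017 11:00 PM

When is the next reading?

The interval is a steady 10 hours (10, 10, 10).
Jan 12 2017 11:00 PM + 10 h = Jan 13 2017 9:00 AM.

Jan 13 2017 9:00 AM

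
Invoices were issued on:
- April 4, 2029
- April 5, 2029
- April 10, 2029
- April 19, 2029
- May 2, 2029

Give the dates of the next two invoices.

May 19, 2029; June 9, 2029

Gaps: 1, 5, 9, 13 days — each gap is 4 larger than the previous one.
Next gap: 17 days. May 2, 2029 + 17 days = May 19, 2029.
Next gap: 21 days. May 19, 2029 + 21 days = June 9, 2029.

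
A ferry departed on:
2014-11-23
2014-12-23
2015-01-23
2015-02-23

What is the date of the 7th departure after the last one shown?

Gaps: 30, 31, 31 days — not constant. Every event is on the 23rd of the month.
Pattern: the 23rd of each month.
March 2015: 2015-03-23.
Next: April 2015 → 2015-04-23.
May 2015: 2015-05-23.
June 2015: 2015-06-23.
July 2015: 2015-07-23.
August 2015: 2015-08-23.
Next: September 2015 → 2015-09-23.

2015-09-23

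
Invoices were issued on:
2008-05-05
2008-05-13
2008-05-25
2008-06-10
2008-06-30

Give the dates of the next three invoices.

Intervals are 8, 12, 16, 20 days — an arithmetic progression with common difference 4.
Next gap: 24 days. 2008-06-30 + 24 days = 2008-07-24.
Next gap: 28 days. 2008-07-24 + 28 days = 2008-08-21.
Next gap: 32 days. 2008-08-21 + 32 days = 2008-09-22.

2008-07-24, 2008-08-21, 2008-09-22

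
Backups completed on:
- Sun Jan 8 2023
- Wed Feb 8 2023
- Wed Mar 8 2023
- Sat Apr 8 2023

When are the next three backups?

The day-of-month is always 8 (31, 28, 31 days between events).
So this recurs on the 8th of each month.
Next: May 2023 → Mon May 8 2023.
June 2023: Thu Jun 8 2023.
July 2023: Sat Jul 8 2023.

Mon May 8 2023, Thu Jun 8 2023, Sat Jul 8 2023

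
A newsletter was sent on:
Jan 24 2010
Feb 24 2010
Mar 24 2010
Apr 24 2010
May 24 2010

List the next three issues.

Jun 24 2010, Jul 24 2010, Aug 24 2010

Each date is the 24th; the gaps (31, 28, 31, 30) track the month lengths.
The rule is the 24th of each month.
Next: June 2010 → Jun 24 2010.
Next: July 2010 → Jul 24 2010.
August 2010: Aug 24 2010.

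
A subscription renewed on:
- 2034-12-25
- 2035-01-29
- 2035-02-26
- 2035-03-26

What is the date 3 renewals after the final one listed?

All Mondays; the gaps (35, 28, 28) vary with month length.
This is the last Monday of each month.
Last Monday of April 2035: 2035-04-30.
Last Monday of May 2035: 2035-05-28.
June 2035 ends with Monday 2035-06-25.

2035-06-25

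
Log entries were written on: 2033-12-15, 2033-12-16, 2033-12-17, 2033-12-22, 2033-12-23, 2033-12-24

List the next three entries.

The gap pattern 1, 1, 5, 1, 1 repeats every 3 events.
These are the Thursdays, Fridays and Saturdays of each week.
The following Thursday is 2033-12-29.
The following Friday is 2033-12-30.
The following Saturday is 2033-12-31.

2033-12-29, 2033-12-30, 2033-12-31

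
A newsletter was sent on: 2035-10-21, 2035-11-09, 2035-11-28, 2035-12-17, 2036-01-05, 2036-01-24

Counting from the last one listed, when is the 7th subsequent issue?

Every event comes 19 days after the last (19, 19, 19, 19, 19).
2036-01-24 + 19 days = 2036-02-12.
2036-02-12 + 19 days = 2036-03-02.
2036-03-02 + 19 days = 2036-03-21.
2036-03-21 + 19 days = 2036-04-09.
2036-04-09 + 19 days = 2036-04-28.
2036-04-28 + 19 days = 2036-05-17.
2036-05-17 + 19 days = 2036-06-05.

2036-06-05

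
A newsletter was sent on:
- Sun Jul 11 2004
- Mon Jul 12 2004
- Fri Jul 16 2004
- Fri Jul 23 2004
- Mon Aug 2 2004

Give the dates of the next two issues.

The spacing grows by 3 each time: 1, 4, 7, 10 days.
Next gap: 13 days. Mon Aug 2 2004 + 13 days = Sun Aug 15 2004.
Next gap: 16 days. Sun Aug 15 2004 + 16 days = Tue Aug 31 2004.

Sun Aug 15 2004, Tue Aug 31 2004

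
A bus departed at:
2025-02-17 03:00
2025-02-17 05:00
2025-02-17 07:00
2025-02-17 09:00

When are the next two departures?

Spacing: 2, 2, 2 h — constant 2 h.
2025-02-17 09:00 + 2 h = 2025-02-17 11:00.
2025-02-17 11:00 + 2 h = 2025-02-17 13:00.

2025-02-17 11:00, 2025-02-17 13:00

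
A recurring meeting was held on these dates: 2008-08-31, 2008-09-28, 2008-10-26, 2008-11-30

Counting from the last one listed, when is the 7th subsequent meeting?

2009-06-28

Every date is a Sunday; gaps 28, 28, 35 days.
Each is the last Sunday of its month (at least one falls on the 29th or later, ruling out '4th Sunday').
Last Sunday of December 2008: 2008-12-28.
January 2009 ends with Sunday 2009-01-25.
February 2009 ends with Sunday 2009-02-22.
March 2009 ends with Sunday 2009-03-29.
Last Sunday of April 2009: 2009-04-26.
May 2009 ends with Sunday 2009-05-31.
June 2009 ends with Sunday 2009-06-28.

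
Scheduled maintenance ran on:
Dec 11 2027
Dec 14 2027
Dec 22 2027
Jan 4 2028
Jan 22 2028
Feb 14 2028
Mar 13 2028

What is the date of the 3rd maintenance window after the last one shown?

Gaps: 3, 8, 13, 18, 23, 28 days — each gap is 5 larger than the previous one.
Next gap: 33 days. Mar 13 2028 + 33 days = Apr 15 2028.
Next gap: 38 days. Apr 15 2028 + 38 days = May 23 2028.
Next gap: 43 days. May 23 2028 + 43 days = Jul 5 2028.

Jul 5 2028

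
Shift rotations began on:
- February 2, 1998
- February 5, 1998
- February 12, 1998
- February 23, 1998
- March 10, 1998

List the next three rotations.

March 29, 1998; April 21, 1998; May 18, 1998

The spacing grows by 4 each time: 3, 7, 11, 15 days.
Next gap: 19 days. March 10, 1998 + 19 days = March 29, 1998.
Next gap: 23 days. March 29, 1998 + 23 days = April 21, 1998.
Next gap: 27 days. April 21, 1998 + 27 days = May 18, 1998.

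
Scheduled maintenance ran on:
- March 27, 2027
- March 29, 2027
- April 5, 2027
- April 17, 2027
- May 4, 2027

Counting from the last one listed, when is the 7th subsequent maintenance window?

January 18, 2028

Gaps: 2, 7, 12, 17 days — each gap is 5 larger than the previous one.
Next gap: 22 days. May 4, 2027 + 22 days = May 26, 2027.
Next gap: 27 days. May 26, 2027 + 27 days = June 22, 2027.
Next gap: 32 days. June 22, 2027 + 32 days = July 24, 2027.
Next gap: 37 days. July 24, 2027 + 37 days = August 30, 2027.
Next gap: 42 days. August 30, 2027 + 42 days = October 11, 2027.
Next gap: 47 days. October 11, 2027 + 47 days = November 27, 2027.
Next gap: 52 days. November 27, 2027 + 52 days = January 18, 2028.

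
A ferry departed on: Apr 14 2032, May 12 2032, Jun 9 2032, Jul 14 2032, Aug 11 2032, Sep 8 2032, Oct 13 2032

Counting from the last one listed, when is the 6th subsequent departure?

Apr 13 2033

These are Wednesdays at 28- or 35-day spacing (28, 28, 35, 28, 28, 35).
The pattern: 2nd Wednesday of the month.
2nd Wednesday of November 2032: Nov 10 2032.
December 2032 — 2nd Wednesday is Dec 8 2032.
2nd Wednesday of January 2033: Jan 12 2033.
February 2033 — 2nd Wednesday is Feb 9 2033.
2nd Wednesday of March 2033: Mar 9 2033.
April 2033 — 2nd Wednesday is Apr 13 2033.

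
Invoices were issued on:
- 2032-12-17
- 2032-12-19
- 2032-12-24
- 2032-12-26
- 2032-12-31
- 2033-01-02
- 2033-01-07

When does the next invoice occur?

Every event lands on a Friday or Sunday (gaps cycle 2, 5, 2, 5, 2, 5).
So the schedule is: every Friday and Sunday.
Next Sunday: 2033-01-09.

2033-01-09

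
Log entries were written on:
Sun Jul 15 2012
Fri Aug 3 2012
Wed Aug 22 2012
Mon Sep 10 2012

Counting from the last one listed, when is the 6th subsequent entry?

The spacing is 19, 19, 19 days — always 19 days.
Mon Sep 10 2012 + 19 days = Sat Sep 29 2012.
Sat Sep 29 2012 + 19 days = Thu Oct 18 2012.
Thu Oct 18 2012 + 19 days = Tue Nov 6 2012.
Tue Nov 6 2012 + 19 days = Sun Nov 25 2012.
Sun Nov 25 2012 + 19 days = Fri Dec 14 2012.
Fri Dec 14 2012 + 19 days = Wed Jan 2 2013.

Wed Jan 2 2013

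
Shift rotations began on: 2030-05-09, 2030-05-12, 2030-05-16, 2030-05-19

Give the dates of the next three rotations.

Every event lands on a Thursday or Sunday (gaps cycle 3, 4, 3).
So the schedule is: every Thursday and Sunday.
The following Thursday is 2030-05-23.
Next Sunday: 2030-05-26.
The following Thursday is 2030-05-30.

2030-05-23, 2030-05-26, 2030-05-30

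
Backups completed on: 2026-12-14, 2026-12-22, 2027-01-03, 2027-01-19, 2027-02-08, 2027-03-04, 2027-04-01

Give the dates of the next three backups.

Intervals are 8, 12, 16, 20, 24, 28 days — an arithmetic progression with common difference 4.
Next gap: 32 days. 2027-04-01 + 32 days = 2027-05-03.
Next gap: 36 days. 2027-05-03 + 36 days = 2027-06-08.
Next gap: 40 days. 2027-06-08 + 40 days = 2027-07-18.

2027-05-03, 2027-06-08, 2027-07-18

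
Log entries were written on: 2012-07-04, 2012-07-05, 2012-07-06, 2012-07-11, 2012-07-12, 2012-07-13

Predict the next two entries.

The gap pattern 1, 1, 5, 1, 1 repeats every 3 events.
These are the Wednesdays, Thursdays and Fridays of each week.
The following Wednesday is 2012-07-18.
Next Thursday: 2012-07-19.

2012-07-18, 2012-07-19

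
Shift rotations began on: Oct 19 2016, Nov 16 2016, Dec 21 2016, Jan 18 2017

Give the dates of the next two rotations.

These are Wednesdays at 28- or 35-day spacing (28, 35, 28).
The pattern: 3rd Wednesday of the month.
February 2017 — 3rd Wednesday is Feb 15 2017.
3rd Wednesday of March 2017: Mar 15 2017.

Feb 15 2017, Mar 15 2017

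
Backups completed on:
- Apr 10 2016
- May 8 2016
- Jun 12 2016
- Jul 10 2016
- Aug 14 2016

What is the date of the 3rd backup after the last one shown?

These are Sundays at 28- or 35-day spacing (28, 35, 28, 35).
The pattern: 2nd Sunday of the month.
2nd Sunday of September 2016: Sep 11 2016.
October 2016 — 2nd Sunday is Oct 9 2016.
November 2016 — 2nd Sunday is Nov 13 2016.

Nov 13 2016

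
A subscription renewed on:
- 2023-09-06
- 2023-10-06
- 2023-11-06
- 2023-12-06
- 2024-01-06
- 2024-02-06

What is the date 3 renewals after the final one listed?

2024-05-06

Gaps: 30, 31, 30, 31, 31 days — not constant. Every event is on the 6th of the month.
Pattern: the 6th of each month.
Next: March 2024 → 2024-03-06.
April 2024: 2024-04-06.
May 2024: 2024-05-06.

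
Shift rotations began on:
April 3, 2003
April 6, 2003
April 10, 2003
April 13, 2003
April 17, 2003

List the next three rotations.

Gaps: 3, 4, 3, 4 days — not constant, but cyclic with period 2.
The events fall on every Thursday and Sunday.
The following Sunday is April 20, 2003.
Next Thursday: April 24, 2003.
The following Sunday is April 27, 2003.

April 20, 2003; April 24, 2003; April 27, 2003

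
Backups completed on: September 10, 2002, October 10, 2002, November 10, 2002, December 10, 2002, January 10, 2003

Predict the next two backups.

Gaps: 30, 31, 30, 31 days — not constant. Every event is on the 10th of the month.
Pattern: the 10th of each month.
February 2003: February 10, 2003.
Next: March 2003 → March 10, 2003.

February 10, 2003; March 10, 2003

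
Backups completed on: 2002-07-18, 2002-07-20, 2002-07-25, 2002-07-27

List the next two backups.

Every event lands on a Thursday or Saturday (gaps cycle 2, 5, 2).
So the schedule is: every Thursday and Saturday.
The following Thursday is 2002-08-01.
Next Saturday: 2002-08-03.

2002-08-01, 2002-08-03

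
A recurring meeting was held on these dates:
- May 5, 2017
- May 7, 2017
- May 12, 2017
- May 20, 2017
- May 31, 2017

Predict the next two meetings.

The spacing grows by 3 each time: 2, 5, 8, 11 days.
Next gap: 14 days. May 31, 2017 + 14 days = June 14, 2017.
Next gap: 17 days. June 14, 2017 + 17 days = July 1, 2017.

June 14, 2017; July 1, 2017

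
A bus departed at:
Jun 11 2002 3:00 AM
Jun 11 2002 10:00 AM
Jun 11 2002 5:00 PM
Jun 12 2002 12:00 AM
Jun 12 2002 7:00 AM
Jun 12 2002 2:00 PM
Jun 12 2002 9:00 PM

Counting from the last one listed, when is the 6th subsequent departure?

Jun 14 2002 3:00 PM

Gaps: 7, 7, 7, 7, 7, 7 hours — each event is 7 hours after the previous one.
Jun 12 2002 9:00 PM + 7 h = Jun 13 2002 4:00 AM.
Jun 13 2002 4:00 AM + 7 h = Jun 13 2002 11:00 AM.
Jun 13 2002 11:00 AM + 7 h = Jun 13 2002 6:00 PM.
Jun 13 2002 6:00 PM + 7 h = Jun 14 2002 1:00 AM.
Jun 14 2002 1:00 AM + 7 h = Jun 14 2002 8:00 AM.
Jun 14 2002 8:00 AM + 7 h = Jun 14 2002 3:00 PM.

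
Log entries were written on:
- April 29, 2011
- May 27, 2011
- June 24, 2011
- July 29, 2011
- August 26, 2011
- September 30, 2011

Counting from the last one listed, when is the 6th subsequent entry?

Every date is a Friday; gaps 28, 28, 35, 28, 35 days.
Each is the last Friday of its month (at least one falls on the 29th or later, ruling out '4th Friday').
October 2011 ends with Friday October 28, 2011.
November 2011 ends with Friday November 25, 2011.
Last Friday of December 2011: December 30, 2011.
January 2012 ends with Friday January 27, 2012.
February 2012 ends with Friday February 24, 2012.
Last Friday of March 2012: March 30, 2012.

March 30, 2012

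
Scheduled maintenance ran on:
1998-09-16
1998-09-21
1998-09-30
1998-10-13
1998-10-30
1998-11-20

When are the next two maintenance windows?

1998-12-15, 1999-01-13

Gaps: 5, 9, 13, 17, 21 days — each gap is 4 larger than the previous one.
Next gap: 25 days. 1998-11-20 + 25 days = 1998-12-15.
Next gap: 29 days. 1998-12-15 + 29 days = 1999-01-13.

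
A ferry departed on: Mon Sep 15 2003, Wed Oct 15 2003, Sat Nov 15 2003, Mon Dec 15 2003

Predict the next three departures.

Each date is the 15th; the gaps (30, 31, 30) track the month lengths.
The rule is the 15th of each month.
Next: January 2004 → Thu Jan 15 2004.
February 2004: Sun Feb 15 2004.
March 2004: Mon Mar 15 2004.

Thu Jan 15 2004, Sun Feb 15 2004, Mon Mar 15 2004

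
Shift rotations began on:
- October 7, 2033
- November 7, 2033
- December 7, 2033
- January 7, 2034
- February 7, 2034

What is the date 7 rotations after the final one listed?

September 7, 2034

The day-of-month is always 7 (31, 30, 31, 31 days between events).
So this recurs on the 7th of each month.
March 2034: March 7, 2034.
April 2034: April 7, 2034.
Next: May 2034 → May 7, 2034.
Next: June 2034 → June 7, 2034.
Next: July 2034 → July 7, 2034.
August 2034: August 7, 2034.
Next: September 2034 → September 7, 2034.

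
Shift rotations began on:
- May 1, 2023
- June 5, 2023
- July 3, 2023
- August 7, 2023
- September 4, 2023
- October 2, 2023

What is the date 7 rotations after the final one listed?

Gaps: 35, 28, 35, 28, 28 days — a mix of 28 and 35. Every date is a Monday.
Each is the 1st Monday of its month.
November 2023 — 1st Monday is November 6, 2023.
1st Monday of December 2023: December 4, 2023.
1st Monday of January 2024: January 1, 2024.
1st Monday of February 2024: February 5, 2024.
March 2024 — 1st Monday is March 4, 2024.
1st Monday of April 2024: April 1, 2024.
1st Monday of May 2024: May 6, 2024.

May 6, 2024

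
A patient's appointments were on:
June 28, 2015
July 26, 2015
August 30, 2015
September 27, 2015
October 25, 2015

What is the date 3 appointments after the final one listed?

January 31, 2016

All Sundays; the gaps (28, 35, 28, 28) vary with month length.
This is the last Sunday of each month.
Last Sunday of November 2015: November 29, 2015.
December 2015 ends with Sunday December 27, 2015.
Last Sunday of January 2016: January 31, 2016.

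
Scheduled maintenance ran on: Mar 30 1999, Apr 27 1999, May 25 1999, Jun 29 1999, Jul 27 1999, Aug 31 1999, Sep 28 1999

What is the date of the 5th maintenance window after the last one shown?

All Tuesdays; the gaps (28, 28, 35, 28, 35, 28) vary with month length.
This is the last Tuesday of each month.
October 1999 ends with Tuesday Oct 26 1999.
November 1999 ends with Tuesday Nov 30 1999.
Last Tuesday of December 1999: Dec 28 1999.
January 2000 ends with Tuesday Jan 25 2000.
February 2000 ends with Tuesday Feb 29 2000.

Feb 29 2000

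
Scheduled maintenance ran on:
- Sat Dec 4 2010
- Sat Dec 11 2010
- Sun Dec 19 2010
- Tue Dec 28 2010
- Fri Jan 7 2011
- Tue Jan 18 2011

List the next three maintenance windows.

Sun Jan 30 2011, Sat Feb 12 2011, Sat Feb 26 2011

The spacing grows by 1 each time: 7, 8, 9, 10, 11 days.
Next gap: 12 days. Tue Jan 18 2011 + 12 days = Sun Jan 30 2011.
Next gap: 13 days. Sun Jan 30 2011 + 13 days = Sat Feb 12 2011.
Next gap: 14 days. Sat Feb 12 2011 + 14 days = Sat Feb 26 2011.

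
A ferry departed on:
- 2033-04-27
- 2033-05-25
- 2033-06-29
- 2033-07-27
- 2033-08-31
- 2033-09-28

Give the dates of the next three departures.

2033-10-26, 2033-11-30, 2033-12-28

All Wednesdays; the gaps (28, 35, 28, 35, 28) vary with month length.
This is the last Wednesday of each month.
October 2033 ends with Wednesday 2033-10-26.
Last Wednesday of November 2033: 2033-11-30.
Last Wednesday of December 2033: 2033-12-28.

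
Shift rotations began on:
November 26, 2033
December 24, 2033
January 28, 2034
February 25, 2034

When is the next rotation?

March 25, 2034

These are Saturdays at 28- or 35-day spacing (28, 35, 28).
The pattern: 4th Saturday of the month.
4th Saturday of March 2034: March 25, 2034.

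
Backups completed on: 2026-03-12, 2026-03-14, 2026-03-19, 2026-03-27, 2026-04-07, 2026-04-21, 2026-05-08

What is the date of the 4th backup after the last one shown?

Gaps: 2, 5, 8, 11, 14, 17 days — each gap is 3 larger than the previous one.
Next gap: 20 days. 2026-05-08 + 20 days = 2026-05-28.
Next gap: 23 days. 2026-05-28 + 23 days = 2026-06-20.
Next gap: 26 days. 2026-06-20 + 26 days = 2026-07-16.
Next gap: 29 days. 2026-07-16 + 29 days = 2026-08-14.

2026-08-14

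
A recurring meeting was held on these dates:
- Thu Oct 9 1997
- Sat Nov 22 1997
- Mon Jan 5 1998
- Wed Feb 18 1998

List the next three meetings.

Fri Apr 3 1998, Sun May 17 1998, Tue Jun 30 1998

Gaps between consecutive events: 44, 44, 44 days — a constant 44-day interval.
Wed Feb 18 1998 + 44 days = Fri Apr 3 1998.
Fri Apr 3 1998 + 44 days = Sun May 17 1998.
Sun May 17 1998 + 44 days = Tue Jun 30 1998.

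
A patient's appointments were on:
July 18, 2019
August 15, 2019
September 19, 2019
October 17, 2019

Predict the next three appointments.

These are Thursdays at 28- or 35-day spacing (28, 35, 28).
The pattern: 3rd Thursday of the month.
3rd Thursday of November 2019: November 21, 2019.
3rd Thursday of December 2019: December 19, 2019.
January 2020 — 3rd Thursday is January 16, 2020.

November 21, 2019; December 19, 2019; January 16, 2020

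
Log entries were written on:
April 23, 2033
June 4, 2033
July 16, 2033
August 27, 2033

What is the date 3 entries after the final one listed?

December 31, 2033

The spacing is 42, 42, 42 days — always 42 days.
August 27, 2033 + 42 days = October 8, 2033.
October 8, 2033 + 42 days = November 19, 2033.
November 19, 2033 + 42 days = December 31, 2033.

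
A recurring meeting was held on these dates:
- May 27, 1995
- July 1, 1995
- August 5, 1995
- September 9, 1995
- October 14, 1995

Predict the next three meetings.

November 18, 1995; December 23, 1995; January 27, 1996

Every event comes 35 days after the last (35, 35, 35, 35).
October 14, 1995 + 35 days = November 18, 1995.
November 18, 1995 + 35 days = December 23, 1995.
December 23, 1995 + 35 days = January 27, 1996.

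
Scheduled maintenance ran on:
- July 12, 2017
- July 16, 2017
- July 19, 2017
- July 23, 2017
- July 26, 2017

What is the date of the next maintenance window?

The gap pattern 4, 3, 4, 3 repeats every 2 events.
These are the Wednesdays and Sundays of each week.
Next Sunday: July 30, 2017.

July 30, 2017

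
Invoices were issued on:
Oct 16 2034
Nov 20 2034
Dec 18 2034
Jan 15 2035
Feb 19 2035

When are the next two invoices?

Gaps: 35, 28, 28, 35 days — a mix of 28 and 35. Every date is a Monday.
Each is the 3rd Monday of its month.
March 2035 — 3rd Monday is Mar 19 2035.
April 2035 — 3rd Monday is Apr 16 2035.

Mar 19 2035, Apr 16 2035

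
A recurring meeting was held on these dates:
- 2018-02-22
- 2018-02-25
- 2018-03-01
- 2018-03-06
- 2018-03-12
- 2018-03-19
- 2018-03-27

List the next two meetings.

2018-04-05, 2018-04-15

Intervals are 3, 4, 5, 6, 7, 8 days — an arithmetic progression with common difference 1.
Next gap: 9 days. 2018-03-27 + 9 days = 2018-04-05.
Next gap: 10 days. 2018-04-05 + 10 days = 2018-04-15.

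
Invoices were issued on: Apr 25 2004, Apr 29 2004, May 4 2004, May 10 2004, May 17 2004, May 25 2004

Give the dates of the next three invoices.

Jun 3 2004, Jun 13 2004, Jun 24 2004

Intervals are 4, 5, 6, 7, 8 days — an arithmetic progression with common difference 1.
Next gap: 9 days. May 25 2004 + 9 days = Jun 3 2004.
Next gap: 10 days. Jun 3 2004 + 10 days = Jun 13 2004.
Next gap: 11 days. Jun 13 2004 + 11 days = Jun 24 2004.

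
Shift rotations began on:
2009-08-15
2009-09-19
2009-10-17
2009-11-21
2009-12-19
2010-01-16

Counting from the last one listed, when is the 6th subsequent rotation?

2010-07-17

These are Saturdays at 28- or 35-day spacing (35, 28, 35, 28, 28).
The pattern: 3rd Saturday of the month.
3rd Saturday of February 2010: 2010-02-20.
March 2010 — 3rd Saturday is 2010-03-20.
3rd Saturday of April 2010: 2010-04-17.
3rd Saturday of May 2010: 2010-05-15.
3rd Saturday of June 2010: 2010-06-19.
July 2010 — 3rd Saturday is 2010-07-17.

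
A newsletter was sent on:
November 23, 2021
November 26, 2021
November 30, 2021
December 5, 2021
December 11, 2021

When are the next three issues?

December 18, 2021; December 26, 2021; January 4, 2022

Gaps: 3, 4, 5, 6 days — each gap is 1 larger than the previous one.
Next gap: 7 days. December 11, 2021 + 7 days = December 18, 2021.
Next gap: 8 days. December 18, 2021 + 8 days = December 26, 2021.
Next gap: 9 days. December 26, 2021 + 9 days = January 4, 2022.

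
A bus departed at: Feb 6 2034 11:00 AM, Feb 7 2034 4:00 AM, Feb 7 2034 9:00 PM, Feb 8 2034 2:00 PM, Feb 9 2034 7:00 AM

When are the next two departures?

Gaps: 17, 17, 17, 17 hours — each event is 17 hours after the previous one.
Feb 9 2034 7:00 AM + 17 h = Feb 10 2034 12:00 AM.
Feb 10 2034 12:00 AM + 17 h = Feb 10 2034 5:00 PM.

Feb 10 2034 12:00 AM, Feb 10 2034 5:00 PM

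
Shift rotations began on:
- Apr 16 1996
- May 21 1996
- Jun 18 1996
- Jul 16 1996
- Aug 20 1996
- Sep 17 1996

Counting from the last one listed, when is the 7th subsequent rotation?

Apr 15 1997

These are Tuesdays at 28- or 35-day spacing (35, 28, 28, 35, 28).
The pattern: 3rd Tuesday of the month.
October 1996 — 3rd Tuesday is Oct 15 1996.
3rd Tuesday of November 1996: Nov 19 1996.
3rd Tuesday of December 1996: Dec 17 1996.
3rd Tuesday of January 1997: Jan 21 1997.
February 1997 — 3rd Tuesday is Feb 18 1997.
March 1997 — 3rd Tuesday is Mar 18 1997.
April 1997 — 3rd Tuesday is Apr 15 1997.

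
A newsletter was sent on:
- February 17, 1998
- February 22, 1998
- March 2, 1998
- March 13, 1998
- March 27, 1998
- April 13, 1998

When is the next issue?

The spacing grows by 3 each time: 5, 8, 11, 14, 17 days.
Next gap: 20 days. April 13, 1998 + 20 days = May 3, 1998.

May 3, 1998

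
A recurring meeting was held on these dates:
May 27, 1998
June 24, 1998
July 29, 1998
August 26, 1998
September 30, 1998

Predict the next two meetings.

Every date is a Wednesday; gaps 28, 35, 28, 35 days.
Each is the last Wednesday of its month (at least one falls on the 29th or later, ruling out '4th Wednesday').
October 1998 ends with Wednesday October 28, 1998.
Last Wednesday of November 1998: November 25, 1998.

October 28, 1998; November 25, 1998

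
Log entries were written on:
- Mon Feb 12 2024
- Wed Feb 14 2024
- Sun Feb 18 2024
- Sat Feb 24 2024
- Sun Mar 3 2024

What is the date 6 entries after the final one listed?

Gaps: 2, 4, 6, 8 days — each gap is 2 larger than the previous one.
Next gap: 10 days. Sun Mar 3 2024 + 10 days = Wed Mar 13 2024.
Next gap: 12 days. Wed Mar 13 2024 + 12 days = Mon Mar 25 2024.
Next gap: 14 days. Mon Mar 25 2024 + 14 days = Mon Apr 8 2024.
Next gap: 16 days. Mon Apr 8 2024 + 16 days = Wed Apr 24 2024.
Next gap: 18 days. Wed Apr 24 2024 + 18 days = Sun May 12 2024.
Next gap: 20 days. Sun May 12 2024 + 20 days = Sat Jun 1 2024.

Sat Jun 1 2024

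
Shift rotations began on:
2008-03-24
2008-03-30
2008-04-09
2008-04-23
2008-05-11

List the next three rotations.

2008-06-02, 2008-06-28, 2008-07-28

The spacing grows by 4 each time: 6, 10, 14, 18 days.
Next gap: 22 days. 2008-05-11 + 22 days = 2008-06-02.
Next gap: 26 days. 2008-06-02 + 26 days = 2008-06-28.
Next gap: 30 days. 2008-06-28 + 30 days = 2008-07-28.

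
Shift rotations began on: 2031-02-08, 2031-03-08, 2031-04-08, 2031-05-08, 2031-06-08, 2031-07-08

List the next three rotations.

The day-of-month is always 8 (28, 31, 30, 31, 30 days between events).
So this recurs on the 8th of each month.
Next: August 2031 → 2031-08-08.
Next: September 2031 → 2031-09-08.
Next: October 2031 → 2031-10-08.

2031-08-08, 2031-09-08, 2031-10-08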